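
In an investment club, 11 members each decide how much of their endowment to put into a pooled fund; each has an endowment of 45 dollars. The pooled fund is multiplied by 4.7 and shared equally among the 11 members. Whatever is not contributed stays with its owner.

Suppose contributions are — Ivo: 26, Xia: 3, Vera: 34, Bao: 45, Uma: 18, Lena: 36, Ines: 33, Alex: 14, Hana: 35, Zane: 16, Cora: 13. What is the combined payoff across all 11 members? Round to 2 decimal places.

Total contributed: 26 + 3 + 34 + 45 + 18 + 36 + 33 + 14 + 35 + 16 + 13 = 273; total kept: 11 × 45 − 273 = 222.
The pooled fund pays out 4.7 × 273 = 1283.10 in aggregate.
Group total = 222 + 1283.10 = 1505.10.

1505.10 dollars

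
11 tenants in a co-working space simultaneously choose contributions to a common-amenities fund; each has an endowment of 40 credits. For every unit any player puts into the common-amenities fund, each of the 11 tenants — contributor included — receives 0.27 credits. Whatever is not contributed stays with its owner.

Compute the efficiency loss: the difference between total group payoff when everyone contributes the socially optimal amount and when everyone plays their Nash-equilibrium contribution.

The private return per contributed unit is 0.27 < 1, so contributing 0 is dominant for every player. At the Nash equilibrium everyone keeps their 40, and the group total is 11 × 40 = 440.
Each contributed unit returns 2.970 to the group as a whole (0.27 to each of 11 players), which exceeds 1, so the social optimum is full contribution: group total = 2.970 × 440 = 1306.80.
Efficiency loss = 1306.80 − 440 = 866.80.

866.80 credits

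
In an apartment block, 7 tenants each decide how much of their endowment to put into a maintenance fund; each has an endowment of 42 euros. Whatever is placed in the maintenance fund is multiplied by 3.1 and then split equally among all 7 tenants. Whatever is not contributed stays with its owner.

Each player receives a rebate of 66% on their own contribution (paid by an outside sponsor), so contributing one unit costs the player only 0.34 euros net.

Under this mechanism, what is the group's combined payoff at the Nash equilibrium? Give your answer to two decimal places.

1105.44 euros

The effective private return per unit is now (3.1/7) / 0.34 = 1.3025 > 1, so every player's dominant strategy flips to full contribution.
So the Nash equilibrium is full contribution by all 7; the group earns 7 × (42 × 0.66 + 3.1 × 42) = 1105.44.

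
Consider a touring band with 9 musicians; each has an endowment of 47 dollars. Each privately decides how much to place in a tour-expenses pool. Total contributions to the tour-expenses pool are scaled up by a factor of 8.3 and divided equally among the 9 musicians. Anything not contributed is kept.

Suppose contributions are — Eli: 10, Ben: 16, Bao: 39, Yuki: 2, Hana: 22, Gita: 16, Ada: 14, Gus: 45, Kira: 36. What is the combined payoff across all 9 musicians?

1883.00 dollars

Total contributed: 10 + 16 + 39 + 2 + 22 + 16 + 14 + 45 + 36 = 200; total kept: 9 × 47 − 200 = 223.
The tour-expenses pool pays out 8.3 × 200 = 1660.00 in aggregate.
Group total = 223 + 1660.00 = 1883.00.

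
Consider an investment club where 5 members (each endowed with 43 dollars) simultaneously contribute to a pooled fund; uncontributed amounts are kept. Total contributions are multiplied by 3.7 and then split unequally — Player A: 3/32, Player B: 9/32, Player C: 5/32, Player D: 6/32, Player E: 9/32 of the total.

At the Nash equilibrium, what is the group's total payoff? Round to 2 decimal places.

Player j's private return per contributed unit is 3.7 × (j's share). Contributing is weakly dominant for j when that share is at least 1/3.7 = 0.2703, and contributing 0 is dominant otherwise.
The shares above 0.2703 belong to Player B and Player E, contributing 43 each; the remaining 3 contribute 0. Total contributed: 86.
The pooled fund pays out 3.7 × 86 = 318.20 in total (split across the unequal shares, but the aggregate is all that matters for the group sum).
The 3 free-riders keep 43 each, adding 129. Group total = 129 + 318.20 = 447.20.

447.20 dollars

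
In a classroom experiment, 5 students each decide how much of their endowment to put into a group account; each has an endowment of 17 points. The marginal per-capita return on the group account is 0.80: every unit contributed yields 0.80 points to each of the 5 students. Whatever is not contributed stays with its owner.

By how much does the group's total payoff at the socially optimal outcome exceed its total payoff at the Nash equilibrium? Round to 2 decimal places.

255.00 points

The private return per contributed unit is 0.80 < 1, so contributing 0 is dominant for every player. At the Nash equilibrium everyone keeps their 17, and the group total is 5 × 17 = 85.
Each contributed unit returns 4.000 to the group as a whole (0.80 to each of 5 players), which exceeds 1, so the social optimum is full contribution: group total = 4.000 × 85 = 340.00.
Efficiency loss = 340.00 − 85 = 255.00.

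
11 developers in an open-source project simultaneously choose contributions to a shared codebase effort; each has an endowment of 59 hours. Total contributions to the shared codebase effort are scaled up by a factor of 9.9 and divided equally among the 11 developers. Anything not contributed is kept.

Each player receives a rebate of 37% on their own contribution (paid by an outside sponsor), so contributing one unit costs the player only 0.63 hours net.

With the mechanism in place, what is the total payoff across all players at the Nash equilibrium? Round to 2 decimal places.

6665.23 hours

With the mechanism, a contributed unit returns (9.9/11) / 0.63 = 1.4286 per unit of net cost to the contributor — now above 1 — so contributing fully is weakly dominant for every player.
At the Nash equilibrium everyone contributes 59. Group total payoff = 11 × (59 × 0.37 + 9.9 × 59) = 6665.23.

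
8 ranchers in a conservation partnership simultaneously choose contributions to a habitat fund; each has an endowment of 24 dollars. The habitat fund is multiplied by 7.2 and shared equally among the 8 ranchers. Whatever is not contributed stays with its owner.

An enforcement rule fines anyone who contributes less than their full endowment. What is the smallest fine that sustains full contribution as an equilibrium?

2.40 dollars

Given the others contribute fully, the best deviation is to contribute 0 (any partial contribution still incurs the fine and gives up units whose private return 0.9000 is below 1).
Deviating from 24 to 0 saves 24 dollars but forfeits the deviator's share of the drop in the habitat fund: 7.2/8 × 24 = 21.60.
So the deviation gain is 24 − 21.60 = 2.40, and the fine must be at least 2.40 dollars to wipe it out.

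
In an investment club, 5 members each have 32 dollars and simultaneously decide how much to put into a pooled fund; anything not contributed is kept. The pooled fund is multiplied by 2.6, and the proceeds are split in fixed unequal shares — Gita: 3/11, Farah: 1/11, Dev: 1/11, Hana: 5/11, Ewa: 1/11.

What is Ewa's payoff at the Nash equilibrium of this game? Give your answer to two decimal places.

A player with share s gets back 2.6·s per unit contributed, so full contribution is dominant for anyone with s > 1/2.6 = 0.3846 and zero contribution is dominant for anyone below.
Only Hana (5/11) clears that bar, contributing 32; the remaining 4 contribute 0. Total contributed: 32.
Ewa keeps 32 and receives 2.6 × 32 × 1/11 = 7.56 from the pooled fund, for a payoff of 39.56.

39.56 dollars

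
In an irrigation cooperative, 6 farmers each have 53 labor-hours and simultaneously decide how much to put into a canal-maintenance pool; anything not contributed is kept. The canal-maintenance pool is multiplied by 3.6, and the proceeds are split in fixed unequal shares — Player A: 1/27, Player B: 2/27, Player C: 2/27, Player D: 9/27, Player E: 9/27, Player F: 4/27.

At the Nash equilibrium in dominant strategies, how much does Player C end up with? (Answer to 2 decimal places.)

A player with share s gets back 3.6·s per unit contributed, so full contribution is dominant for anyone with s > 1/3.6 = 0.2778 and zero contribution is dominant for anyone below.
The shares above 0.2778 belong to Player D and Player E, contributing 53 each; the remaining 4 contribute 0. Total contributed: 106.
Player C keeps 53 and receives 3.6 × 106 × 2/27 = 28.27 from the canal-maintenance pool, for a payoff of 81.27.

81.27 labor-hours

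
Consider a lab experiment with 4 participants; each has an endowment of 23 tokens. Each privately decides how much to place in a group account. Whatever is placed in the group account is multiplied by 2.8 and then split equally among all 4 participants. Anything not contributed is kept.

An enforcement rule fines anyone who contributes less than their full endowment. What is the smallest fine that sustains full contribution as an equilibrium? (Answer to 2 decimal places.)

Given the others contribute fully, the best deviation is to contribute 0 (any partial contribution still incurs the fine and gives up units whose private return 0.7000 is below 1).
Deviating from 23 to 0 saves 23 tokens but forfeits the deviator's share of the drop in the group account: 2.8/4 × 23 = 16.10.
So the deviation gain is 23 − 16.10 = 6.90, and the fine must be at least 6.90 tokens to wipe it out.

6.90 tokens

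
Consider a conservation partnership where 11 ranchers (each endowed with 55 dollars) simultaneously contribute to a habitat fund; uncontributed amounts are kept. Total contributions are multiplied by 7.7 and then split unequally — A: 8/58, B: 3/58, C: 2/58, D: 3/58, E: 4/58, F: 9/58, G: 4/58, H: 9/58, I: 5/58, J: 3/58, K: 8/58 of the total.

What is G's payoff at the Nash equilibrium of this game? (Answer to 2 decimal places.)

171.83 dollars

A player with share s gets back 7.7·s per unit contributed, so full contribution is dominant for anyone with s > 1/7.7 = 0.1299 and zero contribution is dominant for anyone below.
The shares above 0.1299 belong to A, F, H and K, contributing 55 each; the remaining 7 contribute 0. Total contributed: 220.
G keeps 55 and receives 7.7 × 220 × 4/58 = 116.83 from the habitat fund, for a payoff of 171.83.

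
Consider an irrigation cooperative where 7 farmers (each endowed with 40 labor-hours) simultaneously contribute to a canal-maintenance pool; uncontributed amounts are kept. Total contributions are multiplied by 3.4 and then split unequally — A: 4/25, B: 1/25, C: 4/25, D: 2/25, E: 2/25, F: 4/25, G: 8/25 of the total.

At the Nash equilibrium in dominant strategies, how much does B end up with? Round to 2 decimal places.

For player j, contributing a unit is worthwhile iff 3.4 × (j's share) ≥ 1, i.e. iff j's share is at least 0.2941.
Only G (8/25) clears that bar, contributing 40; the remaining 6 contribute 0. Total contributed: 40.
B keeps 40 and receives 3.4 × 40 × 1/25 = 5.44 from the canal-maintenance pool, for a payoff of 45.44.

45.44 labor-hours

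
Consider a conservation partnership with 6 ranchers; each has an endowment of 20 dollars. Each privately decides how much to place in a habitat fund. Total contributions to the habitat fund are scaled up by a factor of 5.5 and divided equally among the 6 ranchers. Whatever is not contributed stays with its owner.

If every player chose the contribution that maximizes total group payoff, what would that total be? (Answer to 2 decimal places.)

660.00 dollars

Each contributed unit returns 5.500 to the group as a whole (0.9167 to each of 6 players), which exceeds 1, so the social optimum is full contribution: group total = 5.500 × 120 = 660.00.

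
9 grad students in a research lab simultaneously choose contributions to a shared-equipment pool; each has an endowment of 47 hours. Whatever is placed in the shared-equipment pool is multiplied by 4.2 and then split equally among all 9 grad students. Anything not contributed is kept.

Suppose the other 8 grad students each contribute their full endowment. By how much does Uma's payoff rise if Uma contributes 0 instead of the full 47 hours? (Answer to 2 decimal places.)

25.07 hours

Switching from a contribution of 47 to 0 lets Uma keep an extra 47 hours, but lowers the shared-equipment pool by 47, which costs Uma their own share of that drop: 4.2/9 × 47 = 21.93.
Net gain = 47 − 21.93 = 25.07. The private return per contributed unit (0.4667) is below 1, so free-riding is indeed the best response regardless of what the others do.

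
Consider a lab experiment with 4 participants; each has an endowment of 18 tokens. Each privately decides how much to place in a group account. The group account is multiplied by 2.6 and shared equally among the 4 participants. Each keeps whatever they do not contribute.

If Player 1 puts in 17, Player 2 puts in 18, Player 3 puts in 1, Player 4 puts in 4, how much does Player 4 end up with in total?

40.00 tokens

Total contributed: 17 + 18 + 1 + 4 = 40.
Each receives 2.6 × 40 / 4 = 26.00 from the group account.
Player 4 keeps 18 − 4 = 14, so Player 4's payoff is 14 + 26.00 = 40.00.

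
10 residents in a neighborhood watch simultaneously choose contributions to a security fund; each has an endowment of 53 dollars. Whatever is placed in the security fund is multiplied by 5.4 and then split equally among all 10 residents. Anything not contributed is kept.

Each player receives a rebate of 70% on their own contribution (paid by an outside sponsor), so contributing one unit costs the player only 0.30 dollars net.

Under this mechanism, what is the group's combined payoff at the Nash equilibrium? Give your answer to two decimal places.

With the mechanism, a contributed unit returns (5.4/10) / 0.30 = 1.8000 per unit of net cost to the contributor — now above 1 — so contributing fully is weakly dominant for every player.
So the Nash equilibrium is full contribution by all 10; the group earns 10 × (53 × 0.70 + 5.4 × 53) = 3233.00.

3233.00 dollars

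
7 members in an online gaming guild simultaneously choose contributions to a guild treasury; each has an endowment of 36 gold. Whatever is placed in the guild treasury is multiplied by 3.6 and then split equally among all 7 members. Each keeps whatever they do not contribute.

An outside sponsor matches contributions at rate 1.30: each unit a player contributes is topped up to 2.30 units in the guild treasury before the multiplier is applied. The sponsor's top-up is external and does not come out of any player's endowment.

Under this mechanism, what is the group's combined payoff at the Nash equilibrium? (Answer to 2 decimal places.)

2086.56 gold

Under the mechanism each unit contributed yields 3.6 × 2.30 / 7 = 1.1829 back to its contributor per unit of net cost, which exceeds 1, making full contribution the dominant choice for everyone.
So the Nash equilibrium is full contribution by all 7; the group earns 3.6 × 2.30 × 252 = 2086.56.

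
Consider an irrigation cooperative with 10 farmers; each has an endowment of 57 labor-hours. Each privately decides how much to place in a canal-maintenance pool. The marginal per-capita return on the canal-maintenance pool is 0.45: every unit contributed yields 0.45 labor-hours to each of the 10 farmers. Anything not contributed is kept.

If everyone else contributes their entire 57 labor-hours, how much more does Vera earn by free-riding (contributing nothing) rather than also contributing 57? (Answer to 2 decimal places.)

Switching from a contribution of 57 to 0 lets Vera keep an extra 57 labor-hours, but lowers the canal-maintenance pool by 57, which costs Vera their own share of that drop: 0.45 × 57 = 25.65.
Net gain = 57 − 25.65 = 31.35. The private return per contributed unit (0.45) is below 1, so free-riding is indeed the best response regardless of what the others do.

31.35 labor-hours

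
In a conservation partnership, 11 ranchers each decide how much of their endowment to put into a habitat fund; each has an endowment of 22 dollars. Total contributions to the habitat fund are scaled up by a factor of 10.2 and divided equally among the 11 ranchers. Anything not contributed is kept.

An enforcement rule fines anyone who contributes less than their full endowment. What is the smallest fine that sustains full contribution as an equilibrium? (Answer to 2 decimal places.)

1.60 dollars

Given the others contribute fully, the best deviation is to contribute 0 (any partial contribution still incurs the fine and gives up units whose private return 0.9273 is below 1).
Deviating from 22 to 0 saves 22 dollars but forfeits the deviator's share of the drop in the habitat fund: 10.2/11 × 22 = 20.40.
So the deviation gain is 22 − 20.40 = 1.60, and the fine must be at least 1.60 dollars to wipe it out.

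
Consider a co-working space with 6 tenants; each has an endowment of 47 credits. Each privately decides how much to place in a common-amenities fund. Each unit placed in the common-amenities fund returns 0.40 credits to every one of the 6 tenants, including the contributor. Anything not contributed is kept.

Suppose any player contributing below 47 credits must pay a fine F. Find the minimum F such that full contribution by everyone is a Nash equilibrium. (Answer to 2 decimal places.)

28.20 credits

Given the others contribute fully, the best deviation is to contribute 0 (any partial contribution still incurs the fine and gives up units whose private return 0.40 is below 1).
Deviating from 47 to 0 saves 47 credits but forfeits the deviator's share of the drop in the common-amenities fund: 0.40 × 47 = 18.80.
So the deviation gain is 47 − 18.80 = 28.20, and the fine must be at least 28.20 credits to wipe it out.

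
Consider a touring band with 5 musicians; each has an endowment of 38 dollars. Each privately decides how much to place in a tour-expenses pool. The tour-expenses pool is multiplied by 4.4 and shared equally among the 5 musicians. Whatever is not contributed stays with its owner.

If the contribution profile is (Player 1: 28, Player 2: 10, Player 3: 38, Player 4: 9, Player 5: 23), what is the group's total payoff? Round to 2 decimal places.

557.20 dollars

Total contributed: 28 + 10 + 38 + 9 + 23 = 108; total kept: 5 × 38 − 108 = 82.
The tour-expenses pool pays out 4.4 × 108 = 475.20 in aggregate.
Group total = 82 + 475.20 = 557.20.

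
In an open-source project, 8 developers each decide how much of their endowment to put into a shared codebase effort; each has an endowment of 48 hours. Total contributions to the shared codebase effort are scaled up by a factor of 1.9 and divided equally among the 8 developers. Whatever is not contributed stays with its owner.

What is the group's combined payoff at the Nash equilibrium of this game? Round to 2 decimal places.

Each contributed unit returns 1.9/8 = 0.2375 to its contributor — below 1 — so contributing 0 is dominant for every player. At the Nash equilibrium everyone keeps their 48, and the group total is 8 × 48 = 384.

384.00 hours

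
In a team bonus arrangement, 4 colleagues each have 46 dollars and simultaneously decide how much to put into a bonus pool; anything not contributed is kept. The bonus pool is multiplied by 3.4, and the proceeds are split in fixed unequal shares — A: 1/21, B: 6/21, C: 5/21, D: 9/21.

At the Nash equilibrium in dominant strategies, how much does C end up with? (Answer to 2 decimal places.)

83.24 dollars

Each unit j contributes comes back to j as 3.4 × (j's share), so j prefers to contribute only if that share exceeds 1/3.4 = 0.2941; otherwise keeping the unit dominates.
The only share above 0.2941 is D's 9/21, contributing 46; the remaining 3 contribute 0. Total contributed: 46.
C keeps 46 and receives 3.4 × 46 × 5/21 = 37.24 from the bonus pool, for a payoff of 83.24.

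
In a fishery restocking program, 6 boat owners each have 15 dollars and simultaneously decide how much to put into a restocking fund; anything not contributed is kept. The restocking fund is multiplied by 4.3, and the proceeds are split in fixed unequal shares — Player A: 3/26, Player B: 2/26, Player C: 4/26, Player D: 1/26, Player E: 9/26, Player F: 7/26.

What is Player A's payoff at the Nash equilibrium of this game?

29.88 dollars

A player with share s gets back 4.3·s per unit contributed, so full contribution is dominant for anyone with s > 1/4.3 = 0.2326 and zero contribution is dominant for anyone below.
Player E and Player F are above the threshold, contributing 15 each; the remaining 4 contribute 0. Total contributed: 30.
Player A keeps 15 and receives 4.3 × 30 × 3/26 = 14.88 from the restocking fund, for a payoff of 29.88.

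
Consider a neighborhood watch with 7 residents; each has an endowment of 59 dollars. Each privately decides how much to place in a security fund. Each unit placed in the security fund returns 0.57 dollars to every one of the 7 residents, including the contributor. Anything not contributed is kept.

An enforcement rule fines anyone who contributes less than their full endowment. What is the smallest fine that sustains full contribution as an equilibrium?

Given the others contribute fully, the best deviation is to contribute 0 (any partial contribution still incurs the fine and gives up units whose private return 0.57 is below 1).
Deviating from 59 to 0 saves 59 dollars but forfeits the deviator's share of the drop in the security fund: 0.57 × 59 = 33.63.
So the deviation gain is 59 − 33.63 = 25.37, and the fine must be at least 25.37 dollars to wipe it out.

25.37 dollars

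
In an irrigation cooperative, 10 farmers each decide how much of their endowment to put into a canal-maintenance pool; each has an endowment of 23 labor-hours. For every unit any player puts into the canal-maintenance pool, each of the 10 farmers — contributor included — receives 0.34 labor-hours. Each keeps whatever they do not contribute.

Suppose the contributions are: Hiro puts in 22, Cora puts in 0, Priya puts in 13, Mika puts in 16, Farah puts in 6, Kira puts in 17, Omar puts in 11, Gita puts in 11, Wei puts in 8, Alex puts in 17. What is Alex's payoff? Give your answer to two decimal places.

47.14 labor-hours

Total contributed: 22 + 0 + 13 + 16 + 6 + 17 + 11 + 11 + 8 + 17 = 121.
Each receives 0.34 × 121 = 41.14 from the canal-maintenance pool.
Alex keeps 23 − 17 = 6, so Alex's payoff is 6 + 41.14 = 47.14.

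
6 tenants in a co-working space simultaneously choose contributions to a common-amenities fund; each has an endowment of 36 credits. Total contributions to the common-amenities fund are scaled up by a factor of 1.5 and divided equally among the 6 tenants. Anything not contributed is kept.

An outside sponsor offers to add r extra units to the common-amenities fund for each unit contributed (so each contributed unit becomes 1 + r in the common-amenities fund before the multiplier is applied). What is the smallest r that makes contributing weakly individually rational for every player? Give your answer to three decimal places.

With matching at rate r, one contributed unit becomes (1 + r) in the common-amenities fund and returns 1.5 × (1 + r) / 6 to the contributor.
Setting this equal to 1: 1 + r = 6/1.5 = 4.0000.
So the minimum matching rate is r = 4.0000 − 1 = 3.000.

3.000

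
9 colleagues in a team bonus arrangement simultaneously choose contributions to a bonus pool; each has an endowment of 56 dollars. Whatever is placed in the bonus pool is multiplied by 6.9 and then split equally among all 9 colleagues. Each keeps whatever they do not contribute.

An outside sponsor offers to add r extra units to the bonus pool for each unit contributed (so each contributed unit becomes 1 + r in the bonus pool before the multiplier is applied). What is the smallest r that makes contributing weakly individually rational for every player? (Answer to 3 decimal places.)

With matching at rate r, one contributed unit becomes (1 + r) in the bonus pool and returns 6.9 × (1 + r) / 9 to the contributor.
Setting this equal to 1: 1 + r = 9/6.9 = 1.3043.
So the minimum matching rate is r = 1.3043 − 1 = 0.304.

0.304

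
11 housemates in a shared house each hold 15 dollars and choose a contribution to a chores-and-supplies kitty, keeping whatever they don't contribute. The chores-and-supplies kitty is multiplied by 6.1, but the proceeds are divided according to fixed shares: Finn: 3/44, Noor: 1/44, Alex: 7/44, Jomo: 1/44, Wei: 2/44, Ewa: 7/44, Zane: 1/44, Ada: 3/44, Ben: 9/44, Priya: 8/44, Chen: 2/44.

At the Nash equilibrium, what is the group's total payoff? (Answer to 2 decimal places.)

A player with share s gets back 6.1·s per unit contributed, so full contribution is dominant for anyone with s > 1/6.1 = 0.1639 and zero contribution is dominant for anyone below.
Ben and Priya are above the threshold, contributing 15 each; the remaining 9 contribute 0. Total contributed: 30.
The chores-and-supplies kitty pays out 6.1 × 30 = 183.00 in total (split across the unequal shares, but the aggregate is all that matters for the group sum).
The 9 free-riders keep 15 each, adding 135. Group total = 135 + 183.00 = 318.00.

318.00 dollars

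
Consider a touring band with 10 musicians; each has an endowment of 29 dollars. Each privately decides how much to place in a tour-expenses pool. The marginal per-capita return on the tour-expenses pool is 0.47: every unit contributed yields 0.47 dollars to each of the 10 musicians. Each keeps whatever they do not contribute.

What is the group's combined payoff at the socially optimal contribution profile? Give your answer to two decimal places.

Each contributed unit returns 4.700 to the group as a whole (0.47 to each of 10 players), which exceeds 1, so the social optimum is full contribution: group total = 4.700 × 290 = 1363.00.

1363.00 dollars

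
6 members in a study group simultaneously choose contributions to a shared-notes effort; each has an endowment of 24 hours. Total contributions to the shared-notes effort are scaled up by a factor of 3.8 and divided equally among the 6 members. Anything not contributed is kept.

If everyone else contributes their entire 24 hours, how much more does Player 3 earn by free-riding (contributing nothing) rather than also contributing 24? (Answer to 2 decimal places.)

8.80 hours

Switching from a contribution of 24 to 0 lets Player 3 keep an extra 24 hours, but lowers the shared-notes effort by 24, which costs Player 3 their own share of that drop: 3.8/6 × 24 = 15.20.
Net gain = 24 − 15.20 = 8.80. The private return per contributed unit (0.6333) is below 1, so free-riding is indeed the best response regardless of what the others do.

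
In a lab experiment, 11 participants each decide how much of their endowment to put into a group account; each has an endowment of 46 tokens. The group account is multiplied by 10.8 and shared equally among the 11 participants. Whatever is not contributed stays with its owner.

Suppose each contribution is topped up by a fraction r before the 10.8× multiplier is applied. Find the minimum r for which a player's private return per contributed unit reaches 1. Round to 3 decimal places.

With matching at rate r, one contributed unit becomes (1 + r) in the group account and returns 10.8 × (1 + r) / 11 to the contributor.
Setting this equal to 1: 1 + r = 11/10.8 = 1.0185.
So the minimum matching rate is r = 1.0185 − 1 = 0.019.

0.019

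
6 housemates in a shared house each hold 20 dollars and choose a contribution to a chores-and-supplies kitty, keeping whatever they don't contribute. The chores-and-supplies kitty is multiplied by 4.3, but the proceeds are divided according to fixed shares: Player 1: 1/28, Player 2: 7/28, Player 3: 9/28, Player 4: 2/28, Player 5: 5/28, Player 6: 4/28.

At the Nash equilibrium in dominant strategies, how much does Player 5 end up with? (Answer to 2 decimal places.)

For player j, contributing a unit is worthwhile iff 4.3 × (j's share) ≥ 1, i.e. iff j's share is at least 0.2326.
The shares above 0.2326 belong to Player 2 and Player 3, contributing 20 each; the remaining 4 contribute 0. Total contributed: 40.
Player 5 keeps 20 and receives 4.3 × 40 × 5/28 = 30.71 from the chores-and-supplies kitty, for a payoff of 50.71.

50.71 dollars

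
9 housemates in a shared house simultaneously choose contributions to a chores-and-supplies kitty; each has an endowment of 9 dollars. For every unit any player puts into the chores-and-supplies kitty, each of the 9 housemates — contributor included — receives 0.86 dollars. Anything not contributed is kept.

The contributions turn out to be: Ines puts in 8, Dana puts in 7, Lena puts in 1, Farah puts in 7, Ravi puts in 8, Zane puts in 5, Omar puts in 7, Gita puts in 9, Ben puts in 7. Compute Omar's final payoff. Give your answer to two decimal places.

Total contributed: 8 + 7 + 1 + 7 + 8 + 5 + 7 + 9 + 7 = 59.
Each receives 0.86 × 59 = 50.74 from the chores-and-supplies kitty.
Omar keeps 9 − 7 = 2, so Omar's payoff is 2 + 50.74 = 52.74.

52.74 dollars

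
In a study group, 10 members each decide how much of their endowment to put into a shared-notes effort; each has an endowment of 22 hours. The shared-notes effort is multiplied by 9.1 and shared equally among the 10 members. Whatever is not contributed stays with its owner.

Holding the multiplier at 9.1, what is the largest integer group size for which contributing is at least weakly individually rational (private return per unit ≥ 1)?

Private return per unit is 9.1/(group size), which is ≥ 1 whenever the group size is ≤ 9.1.
The largest such integer is 9.

9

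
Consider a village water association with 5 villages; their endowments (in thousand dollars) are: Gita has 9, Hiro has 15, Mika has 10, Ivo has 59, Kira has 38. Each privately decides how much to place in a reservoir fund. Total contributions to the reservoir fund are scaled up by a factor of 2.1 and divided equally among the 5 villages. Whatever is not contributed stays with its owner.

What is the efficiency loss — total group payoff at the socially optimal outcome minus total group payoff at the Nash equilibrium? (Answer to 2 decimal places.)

The private return per contributed unit is 2.1/5 = 0.4200 < 1 for every player regardless of endowment, so the Nash equilibrium is zero contribution and the group total is Σ E_j = 9 + 15 + 10 + 59 + 38 = 131.
Each contributed unit returns 2.100 to the group, so the social optimum is full contribution by everyone: group total = 2.100 × 131 = 275.10.
Efficiency loss = (2.100 − 1) × 131 = 144.10.

144.10 thousand dollars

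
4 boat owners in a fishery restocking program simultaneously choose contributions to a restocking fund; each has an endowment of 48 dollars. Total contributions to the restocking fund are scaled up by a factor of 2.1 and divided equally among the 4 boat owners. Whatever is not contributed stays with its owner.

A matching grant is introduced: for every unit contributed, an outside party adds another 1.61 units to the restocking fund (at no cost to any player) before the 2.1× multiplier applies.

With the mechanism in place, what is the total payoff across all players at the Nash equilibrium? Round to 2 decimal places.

1052.35 dollars

The effective private return per unit is now 2.1 × 2.61 / 4 = 1.3703 > 1, so every player's dominant strategy flips to full contribution.
So the Nash equilibrium is full contribution by all 4; the group earns 2.1 × 2.61 × 192 = 1052.35.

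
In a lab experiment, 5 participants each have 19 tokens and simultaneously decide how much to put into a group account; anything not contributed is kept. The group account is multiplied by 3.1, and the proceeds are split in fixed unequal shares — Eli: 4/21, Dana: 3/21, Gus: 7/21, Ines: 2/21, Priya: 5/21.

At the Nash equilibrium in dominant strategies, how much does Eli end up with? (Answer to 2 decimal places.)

30.22 tokens

Each unit j contributes comes back to j as 3.1 × (j's share), so j prefers to contribute only if that share exceeds 1/3.1 = 0.3226; otherwise keeping the unit dominates.
The only share above 0.3226 is Gus's 7/21, contributing 19; the remaining 4 contribute 0. Total contributed: 19.
Eli keeps 19 and receives 3.1 × 19 × 4/21 = 11.22 from the group account, for a payoff of 30.22.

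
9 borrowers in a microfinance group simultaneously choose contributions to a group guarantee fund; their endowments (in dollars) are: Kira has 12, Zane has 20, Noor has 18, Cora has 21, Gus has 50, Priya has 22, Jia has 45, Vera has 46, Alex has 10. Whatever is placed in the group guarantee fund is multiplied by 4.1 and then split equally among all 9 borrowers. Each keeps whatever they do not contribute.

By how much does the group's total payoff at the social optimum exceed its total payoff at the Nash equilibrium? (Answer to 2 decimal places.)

The private return per contributed unit is 4.1/9 = 0.4556 < 1 for every player regardless of endowment, so the Nash equilibrium is zero contribution and the group total is Σ E_j = 12 + 20 + 18 + 21 + 50 + 22 + 45 + 46 + 10 = 244.
Each contributed unit returns 4.100 to the group, so the social optimum is full contribution by everyone: group total = 4.100 × 244 = 1000.40.
Efficiency loss = (4.100 − 1) × 244 = 756.40.

756.40 dollars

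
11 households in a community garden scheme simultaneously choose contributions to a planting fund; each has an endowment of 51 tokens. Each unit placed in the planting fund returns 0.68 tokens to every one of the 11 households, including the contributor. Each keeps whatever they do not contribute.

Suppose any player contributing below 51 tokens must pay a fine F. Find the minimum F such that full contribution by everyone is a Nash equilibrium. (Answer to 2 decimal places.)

Given the others contribute fully, the best deviation is to contribute 0 (any partial contribution still incurs the fine and gives up units whose private return 0.68 is below 1).
Deviating from 51 to 0 saves 51 tokens but forfeits the deviator's share of the drop in the planting fund: 0.68 × 51 = 34.68.
So the deviation gain is 51 − 34.68 = 16.32, and the fine must be at least 16.32 tokens to wipe it out.

16.32 tokens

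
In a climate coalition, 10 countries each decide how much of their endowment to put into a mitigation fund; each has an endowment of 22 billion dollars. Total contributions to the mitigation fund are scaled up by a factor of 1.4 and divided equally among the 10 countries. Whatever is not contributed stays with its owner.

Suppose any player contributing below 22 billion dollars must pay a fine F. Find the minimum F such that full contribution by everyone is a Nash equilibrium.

Given the others contribute fully, the best deviation is to contribute 0 (any partial contribution still incurs the fine and gives up units whose private return 0.1400 is below 1).
Deviating from 22 to 0 saves 22 billion dollars but forfeits the deviator's share of the drop in the mitigation fund: 1.4/10 × 22 = 3.08.
So the deviation gain is 22 − 3.08 = 18.92, and the fine must be at least 18.92 billion dollars to wipe it out.

18.92 billion dollars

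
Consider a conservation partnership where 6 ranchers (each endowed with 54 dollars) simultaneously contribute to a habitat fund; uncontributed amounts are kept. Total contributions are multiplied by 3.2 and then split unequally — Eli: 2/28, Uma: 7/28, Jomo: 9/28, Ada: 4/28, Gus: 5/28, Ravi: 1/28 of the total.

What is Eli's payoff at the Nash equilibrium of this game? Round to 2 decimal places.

66.34 dollars

A player with share s gets back 3.2·s per unit contributed, so full contribution is dominant for anyone with s > 1/3.2 = 0.3125 and zero contribution is dominant for anyone below.
Jomo alone (share 9/28) is above the threshold, contributing 54; the remaining 5 contribute 0. Total contributed: 54.
Eli keeps 54 and receives 3.2 × 54 × 2/28 = 12.34 from the habitat fund, for a payoff of 66.34.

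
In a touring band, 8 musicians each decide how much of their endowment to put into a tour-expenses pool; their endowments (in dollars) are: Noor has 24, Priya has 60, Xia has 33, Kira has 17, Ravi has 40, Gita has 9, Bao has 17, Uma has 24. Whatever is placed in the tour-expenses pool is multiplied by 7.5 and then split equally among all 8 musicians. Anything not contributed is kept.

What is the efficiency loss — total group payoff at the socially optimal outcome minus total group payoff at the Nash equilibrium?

1456.00 dollars

The private return per contributed unit is 7.5/8 = 0.9375 < 1 for every player regardless of endowment, so the Nash equilibrium is zero contribution and the group total is Σ E_j = 24 + 60 + 33 + 17 + 40 + 9 + 17 + 24 = 224.
Each contributed unit returns 7.500 to the group, so the social optimum is full contribution by everyone: group total = 7.500 × 224 = 1680.00.
Efficiency loss = (7.500 − 1) × 224 = 1456.00.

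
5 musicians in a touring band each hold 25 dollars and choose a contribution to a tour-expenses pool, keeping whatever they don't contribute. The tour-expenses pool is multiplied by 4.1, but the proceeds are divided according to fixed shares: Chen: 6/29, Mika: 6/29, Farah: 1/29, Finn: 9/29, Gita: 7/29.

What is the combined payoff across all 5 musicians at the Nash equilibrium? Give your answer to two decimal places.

202.50 dollars

Player j's private return per contributed unit is 4.1 × (j's share). Contributing is weakly dominant for j when that share is at least 1/4.1 = 0.2439, and contributing 0 is dominant otherwise.
Only Finn (9/29) clears that bar, contributing 25; the remaining 4 contribute 0. Total contributed: 25.
The tour-expenses pool pays out 4.1 × 25 = 102.50 in total (split across the unequal shares, but the aggregate is all that matters for the group sum).
The 4 free-riders keep 25 each, adding 100. Group total = 100 + 102.50 = 202.50.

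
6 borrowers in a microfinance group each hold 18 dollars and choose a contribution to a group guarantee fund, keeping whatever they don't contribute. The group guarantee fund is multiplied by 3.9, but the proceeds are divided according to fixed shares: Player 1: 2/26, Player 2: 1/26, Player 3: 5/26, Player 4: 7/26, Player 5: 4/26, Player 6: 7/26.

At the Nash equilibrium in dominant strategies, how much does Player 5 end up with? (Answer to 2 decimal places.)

Each unit j contributes comes back to j as 3.9 × (j's share), so j prefers to contribute only if that share exceeds 1/3.9 = 0.2564; otherwise keeping the unit dominates.
Player 4 and Player 6 are above the threshold, contributing 18 each; the remaining 4 contribute 0. Total contributed: 36.
Player 5 keeps 18 and receives 3.9 × 36 × 4/26 = 21.60 from the group guarantee fund, for a payoff of 39.60.

39.60 dollars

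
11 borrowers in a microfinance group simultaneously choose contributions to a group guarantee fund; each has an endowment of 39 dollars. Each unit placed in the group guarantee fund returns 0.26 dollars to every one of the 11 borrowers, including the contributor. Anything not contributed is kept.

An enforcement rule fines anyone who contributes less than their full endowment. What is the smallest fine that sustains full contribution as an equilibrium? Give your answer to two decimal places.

28.86 dollars

Given the others contribute fully, the best deviation is to contribute 0 (any partial contribution still incurs the fine and gives up units whose private return 0.26 is below 1).
Deviating from 39 to 0 saves 39 dollars but forfeits the deviator's share of the drop in the group guarantee fund: 0.26 × 39 = 10.14.
So the deviation gain is 39 − 10.14 = 28.86, and the fine must be at least 28.86 dollars to wipe it out.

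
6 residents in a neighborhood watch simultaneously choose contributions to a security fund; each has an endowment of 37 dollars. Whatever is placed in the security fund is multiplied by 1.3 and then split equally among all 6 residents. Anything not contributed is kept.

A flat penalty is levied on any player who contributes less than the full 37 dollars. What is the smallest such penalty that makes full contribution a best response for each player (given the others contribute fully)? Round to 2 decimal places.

Given the others contribute fully, the best deviation is to contribute 0 (any partial contribution still incurs the fine and gives up units whose private return 0.2167 is below 1).
Deviating from 37 to 0 saves 37 dollars but forfeits the deviator's share of the drop in the security fund: 1.3/6 × 37 = 8.02.
So the deviation gain is 37 − 8.02 = 28.98, and the fine must be at least 28.98 dollars to wipe it out.

28.98 dollars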